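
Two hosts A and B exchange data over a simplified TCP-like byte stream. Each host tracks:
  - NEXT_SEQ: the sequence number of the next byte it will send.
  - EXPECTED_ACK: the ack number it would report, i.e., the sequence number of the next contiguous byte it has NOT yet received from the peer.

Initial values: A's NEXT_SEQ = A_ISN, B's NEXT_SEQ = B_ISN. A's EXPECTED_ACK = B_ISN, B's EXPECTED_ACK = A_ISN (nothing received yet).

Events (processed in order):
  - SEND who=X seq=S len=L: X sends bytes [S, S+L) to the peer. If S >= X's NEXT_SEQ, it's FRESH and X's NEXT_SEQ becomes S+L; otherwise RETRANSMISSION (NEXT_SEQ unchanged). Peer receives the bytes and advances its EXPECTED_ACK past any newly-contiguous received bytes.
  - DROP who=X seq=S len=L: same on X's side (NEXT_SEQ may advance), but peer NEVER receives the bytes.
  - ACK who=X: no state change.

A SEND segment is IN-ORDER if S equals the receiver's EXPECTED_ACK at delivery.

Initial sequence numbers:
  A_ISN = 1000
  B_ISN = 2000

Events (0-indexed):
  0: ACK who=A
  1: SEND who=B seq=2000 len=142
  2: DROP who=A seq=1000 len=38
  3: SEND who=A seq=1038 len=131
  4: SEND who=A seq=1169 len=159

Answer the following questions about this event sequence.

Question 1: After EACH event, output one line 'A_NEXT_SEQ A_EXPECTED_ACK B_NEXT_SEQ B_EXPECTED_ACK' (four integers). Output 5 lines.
1000 2000 2000 1000
1000 2142 2142 1000
1038 2142 2142 1000
1169 2142 2142 1000
1328 2142 2142 1000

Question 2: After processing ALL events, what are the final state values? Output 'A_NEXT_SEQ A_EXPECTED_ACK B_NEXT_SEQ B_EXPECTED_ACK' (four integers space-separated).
After event 0: A_seq=1000 A_ack=2000 B_seq=2000 B_ack=1000
After event 1: A_seq=1000 A_ack=2142 B_seq=2142 B_ack=1000
After event 2: A_seq=1038 A_ack=2142 B_seq=2142 B_ack=1000
After event 3: A_seq=1169 A_ack=2142 B_seq=2142 B_ack=1000
After event 4: A_seq=1328 A_ack=2142 B_seq=2142 B_ack=1000

Answer: 1328 2142 2142 1000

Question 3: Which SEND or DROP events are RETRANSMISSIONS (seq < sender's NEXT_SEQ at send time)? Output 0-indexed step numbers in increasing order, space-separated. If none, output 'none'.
Answer: none

Derivation:
Step 1: SEND seq=2000 -> fresh
Step 2: DROP seq=1000 -> fresh
Step 3: SEND seq=1038 -> fresh
Step 4: SEND seq=1169 -> fresh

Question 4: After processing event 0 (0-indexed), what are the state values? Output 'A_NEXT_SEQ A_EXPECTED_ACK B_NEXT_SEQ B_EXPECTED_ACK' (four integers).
After event 0: A_seq=1000 A_ack=2000 B_seq=2000 B_ack=1000

1000 2000 2000 1000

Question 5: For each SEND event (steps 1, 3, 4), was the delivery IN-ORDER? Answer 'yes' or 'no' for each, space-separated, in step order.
Step 1: SEND seq=2000 -> in-order
Step 3: SEND seq=1038 -> out-of-order
Step 4: SEND seq=1169 -> out-of-order

Answer: yes no no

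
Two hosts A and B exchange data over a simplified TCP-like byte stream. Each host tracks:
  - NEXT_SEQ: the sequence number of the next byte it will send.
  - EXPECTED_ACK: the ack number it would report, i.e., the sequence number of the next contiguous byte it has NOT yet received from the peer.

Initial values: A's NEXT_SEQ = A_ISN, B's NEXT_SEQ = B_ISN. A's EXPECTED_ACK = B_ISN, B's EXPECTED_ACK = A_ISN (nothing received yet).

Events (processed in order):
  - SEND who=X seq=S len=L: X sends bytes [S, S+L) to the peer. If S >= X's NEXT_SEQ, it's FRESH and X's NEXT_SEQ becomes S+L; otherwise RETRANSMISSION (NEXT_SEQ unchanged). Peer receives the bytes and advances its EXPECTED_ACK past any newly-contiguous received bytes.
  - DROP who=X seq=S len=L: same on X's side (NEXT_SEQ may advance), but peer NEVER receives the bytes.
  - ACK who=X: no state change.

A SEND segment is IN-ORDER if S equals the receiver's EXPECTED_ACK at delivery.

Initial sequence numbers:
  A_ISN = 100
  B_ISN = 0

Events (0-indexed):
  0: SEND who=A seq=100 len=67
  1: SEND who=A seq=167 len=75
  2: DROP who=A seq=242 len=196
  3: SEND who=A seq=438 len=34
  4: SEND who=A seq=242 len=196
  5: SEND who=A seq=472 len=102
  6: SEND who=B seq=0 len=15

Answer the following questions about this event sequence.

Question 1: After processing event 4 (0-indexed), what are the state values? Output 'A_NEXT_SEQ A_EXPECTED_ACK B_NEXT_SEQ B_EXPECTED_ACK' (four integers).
After event 0: A_seq=167 A_ack=0 B_seq=0 B_ack=167
After event 1: A_seq=242 A_ack=0 B_seq=0 B_ack=242
After event 2: A_seq=438 A_ack=0 B_seq=0 B_ack=242
After event 3: A_seq=472 A_ack=0 B_seq=0 B_ack=242
After event 4: A_seq=472 A_ack=0 B_seq=0 B_ack=472

472 0 0 472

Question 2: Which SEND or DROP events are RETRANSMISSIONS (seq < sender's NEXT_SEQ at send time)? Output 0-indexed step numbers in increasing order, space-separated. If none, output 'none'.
Step 0: SEND seq=100 -> fresh
Step 1: SEND seq=167 -> fresh
Step 2: DROP seq=242 -> fresh
Step 3: SEND seq=438 -> fresh
Step 4: SEND seq=242 -> retransmit
Step 5: SEND seq=472 -> fresh
Step 6: SEND seq=0 -> fresh

Answer: 4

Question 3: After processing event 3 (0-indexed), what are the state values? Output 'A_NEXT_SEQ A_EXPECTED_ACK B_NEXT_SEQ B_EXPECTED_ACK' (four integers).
After event 0: A_seq=167 A_ack=0 B_seq=0 B_ack=167
After event 1: A_seq=242 A_ack=0 B_seq=0 B_ack=242
After event 2: A_seq=438 A_ack=0 B_seq=0 B_ack=242
After event 3: A_seq=472 A_ack=0 B_seq=0 B_ack=242

472 0 0 242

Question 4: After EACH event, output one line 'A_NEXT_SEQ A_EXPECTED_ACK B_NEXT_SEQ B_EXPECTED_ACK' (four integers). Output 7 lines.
167 0 0 167
242 0 0 242
438 0 0 242
472 0 0 242
472 0 0 472
574 0 0 574
574 15 15 574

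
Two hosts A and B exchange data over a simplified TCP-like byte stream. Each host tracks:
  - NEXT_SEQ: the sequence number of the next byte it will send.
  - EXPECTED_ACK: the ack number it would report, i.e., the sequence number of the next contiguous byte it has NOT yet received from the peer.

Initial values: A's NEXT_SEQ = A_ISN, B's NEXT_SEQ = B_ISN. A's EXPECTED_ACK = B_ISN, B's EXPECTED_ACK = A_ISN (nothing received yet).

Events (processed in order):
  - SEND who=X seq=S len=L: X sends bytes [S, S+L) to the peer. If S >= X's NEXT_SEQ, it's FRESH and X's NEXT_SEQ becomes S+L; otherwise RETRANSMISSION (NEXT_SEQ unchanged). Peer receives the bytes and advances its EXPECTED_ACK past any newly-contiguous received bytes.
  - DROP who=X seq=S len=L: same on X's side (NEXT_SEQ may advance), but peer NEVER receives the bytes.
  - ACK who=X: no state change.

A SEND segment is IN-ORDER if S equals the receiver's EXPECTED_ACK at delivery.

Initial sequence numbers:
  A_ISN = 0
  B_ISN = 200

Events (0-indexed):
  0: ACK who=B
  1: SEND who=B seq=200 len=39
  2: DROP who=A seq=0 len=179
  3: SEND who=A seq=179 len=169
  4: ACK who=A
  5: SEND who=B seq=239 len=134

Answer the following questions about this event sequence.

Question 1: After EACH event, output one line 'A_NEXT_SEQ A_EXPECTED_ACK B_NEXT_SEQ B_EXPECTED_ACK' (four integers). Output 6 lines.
0 200 200 0
0 239 239 0
179 239 239 0
348 239 239 0
348 239 239 0
348 373 373 0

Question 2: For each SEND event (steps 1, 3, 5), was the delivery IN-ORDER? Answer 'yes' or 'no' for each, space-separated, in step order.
Step 1: SEND seq=200 -> in-order
Step 3: SEND seq=179 -> out-of-order
Step 5: SEND seq=239 -> in-order

Answer: yes no yes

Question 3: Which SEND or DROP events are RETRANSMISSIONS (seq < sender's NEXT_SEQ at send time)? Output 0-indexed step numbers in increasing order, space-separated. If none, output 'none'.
Answer: none

Derivation:
Step 1: SEND seq=200 -> fresh
Step 2: DROP seq=0 -> fresh
Step 3: SEND seq=179 -> fresh
Step 5: SEND seq=239 -> fresh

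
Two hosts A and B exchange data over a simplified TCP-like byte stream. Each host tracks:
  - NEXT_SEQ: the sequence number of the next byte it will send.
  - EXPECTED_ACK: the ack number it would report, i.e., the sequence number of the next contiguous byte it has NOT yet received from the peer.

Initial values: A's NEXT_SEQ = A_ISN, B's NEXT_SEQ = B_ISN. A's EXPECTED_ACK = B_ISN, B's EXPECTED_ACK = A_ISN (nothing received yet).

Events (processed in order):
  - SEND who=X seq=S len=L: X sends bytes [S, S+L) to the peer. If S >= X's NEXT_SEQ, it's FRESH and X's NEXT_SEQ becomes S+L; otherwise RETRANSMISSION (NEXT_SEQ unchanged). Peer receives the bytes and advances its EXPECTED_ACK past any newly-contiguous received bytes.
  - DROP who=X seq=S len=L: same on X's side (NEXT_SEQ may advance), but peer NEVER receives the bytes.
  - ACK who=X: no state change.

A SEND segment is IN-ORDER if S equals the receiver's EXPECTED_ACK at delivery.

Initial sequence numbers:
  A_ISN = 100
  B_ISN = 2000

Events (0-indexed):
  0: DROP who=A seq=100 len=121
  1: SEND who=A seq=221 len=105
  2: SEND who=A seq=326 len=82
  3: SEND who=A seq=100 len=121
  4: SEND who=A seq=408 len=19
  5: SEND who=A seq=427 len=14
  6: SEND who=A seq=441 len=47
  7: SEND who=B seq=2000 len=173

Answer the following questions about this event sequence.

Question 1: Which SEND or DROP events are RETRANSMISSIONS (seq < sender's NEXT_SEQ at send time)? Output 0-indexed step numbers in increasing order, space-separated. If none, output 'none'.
Step 0: DROP seq=100 -> fresh
Step 1: SEND seq=221 -> fresh
Step 2: SEND seq=326 -> fresh
Step 3: SEND seq=100 -> retransmit
Step 4: SEND seq=408 -> fresh
Step 5: SEND seq=427 -> fresh
Step 6: SEND seq=441 -> fresh
Step 7: SEND seq=2000 -> fresh

Answer: 3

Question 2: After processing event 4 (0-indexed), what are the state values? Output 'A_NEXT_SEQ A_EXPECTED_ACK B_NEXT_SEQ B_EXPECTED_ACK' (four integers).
After event 0: A_seq=221 A_ack=2000 B_seq=2000 B_ack=100
After event 1: A_seq=326 A_ack=2000 B_seq=2000 B_ack=100
After event 2: A_seq=408 A_ack=2000 B_seq=2000 B_ack=100
After event 3: A_seq=408 A_ack=2000 B_seq=2000 B_ack=408
After event 4: A_seq=427 A_ack=2000 B_seq=2000 B_ack=427

427 2000 2000 427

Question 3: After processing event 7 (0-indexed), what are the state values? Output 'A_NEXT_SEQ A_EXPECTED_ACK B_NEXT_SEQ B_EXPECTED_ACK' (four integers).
After event 0: A_seq=221 A_ack=2000 B_seq=2000 B_ack=100
After event 1: A_seq=326 A_ack=2000 B_seq=2000 B_ack=100
After event 2: A_seq=408 A_ack=2000 B_seq=2000 B_ack=100
After event 3: A_seq=408 A_ack=2000 B_seq=2000 B_ack=408
After event 4: A_seq=427 A_ack=2000 B_seq=2000 B_ack=427
After event 5: A_seq=441 A_ack=2000 B_seq=2000 B_ack=441
After event 6: A_seq=488 A_ack=2000 B_seq=2000 B_ack=488
After event 7: A_seq=488 A_ack=2173 B_seq=2173 B_ack=488

488 2173 2173 488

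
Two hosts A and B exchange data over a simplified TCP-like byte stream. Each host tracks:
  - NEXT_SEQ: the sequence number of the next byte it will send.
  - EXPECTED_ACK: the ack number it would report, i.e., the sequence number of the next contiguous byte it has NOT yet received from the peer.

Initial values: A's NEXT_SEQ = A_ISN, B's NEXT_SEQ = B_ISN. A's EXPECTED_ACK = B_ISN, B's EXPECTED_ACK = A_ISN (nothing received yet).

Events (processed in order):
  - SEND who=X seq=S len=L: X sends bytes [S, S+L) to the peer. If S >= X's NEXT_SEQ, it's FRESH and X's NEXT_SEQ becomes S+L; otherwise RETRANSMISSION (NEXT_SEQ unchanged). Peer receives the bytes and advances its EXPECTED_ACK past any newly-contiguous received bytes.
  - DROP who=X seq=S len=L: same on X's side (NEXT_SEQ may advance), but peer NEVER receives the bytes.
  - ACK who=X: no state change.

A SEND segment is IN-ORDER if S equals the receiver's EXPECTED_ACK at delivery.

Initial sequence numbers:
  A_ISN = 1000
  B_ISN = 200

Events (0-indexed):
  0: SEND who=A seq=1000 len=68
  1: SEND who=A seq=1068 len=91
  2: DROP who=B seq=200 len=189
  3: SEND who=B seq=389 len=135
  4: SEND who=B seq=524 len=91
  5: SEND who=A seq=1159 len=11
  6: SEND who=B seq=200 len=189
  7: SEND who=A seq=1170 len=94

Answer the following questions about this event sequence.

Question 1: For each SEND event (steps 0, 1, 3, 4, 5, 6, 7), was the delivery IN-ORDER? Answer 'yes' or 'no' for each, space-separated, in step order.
Answer: yes yes no no yes yes yes

Derivation:
Step 0: SEND seq=1000 -> in-order
Step 1: SEND seq=1068 -> in-order
Step 3: SEND seq=389 -> out-of-order
Step 4: SEND seq=524 -> out-of-order
Step 5: SEND seq=1159 -> in-order
Step 6: SEND seq=200 -> in-order
Step 7: SEND seq=1170 -> in-order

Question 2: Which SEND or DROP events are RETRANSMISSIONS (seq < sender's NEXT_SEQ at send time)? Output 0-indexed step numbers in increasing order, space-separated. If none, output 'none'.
Answer: 6

Derivation:
Step 0: SEND seq=1000 -> fresh
Step 1: SEND seq=1068 -> fresh
Step 2: DROP seq=200 -> fresh
Step 3: SEND seq=389 -> fresh
Step 4: SEND seq=524 -> fresh
Step 5: SEND seq=1159 -> fresh
Step 6: SEND seq=200 -> retransmit
Step 7: SEND seq=1170 -> fresh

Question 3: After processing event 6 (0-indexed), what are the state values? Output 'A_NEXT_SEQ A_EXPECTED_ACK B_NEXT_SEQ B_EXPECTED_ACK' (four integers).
After event 0: A_seq=1068 A_ack=200 B_seq=200 B_ack=1068
After event 1: A_seq=1159 A_ack=200 B_seq=200 B_ack=1159
After event 2: A_seq=1159 A_ack=200 B_seq=389 B_ack=1159
After event 3: A_seq=1159 A_ack=200 B_seq=524 B_ack=1159
After event 4: A_seq=1159 A_ack=200 B_seq=615 B_ack=1159
After event 5: A_seq=1170 A_ack=200 B_seq=615 B_ack=1170
After event 6: A_seq=1170 A_ack=615 B_seq=615 B_ack=1170

1170 615 615 1170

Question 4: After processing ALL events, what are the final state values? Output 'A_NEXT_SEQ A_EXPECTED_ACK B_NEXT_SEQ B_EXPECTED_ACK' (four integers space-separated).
Answer: 1264 615 615 1264

Derivation:
After event 0: A_seq=1068 A_ack=200 B_seq=200 B_ack=1068
After event 1: A_seq=1159 A_ack=200 B_seq=200 B_ack=1159
After event 2: A_seq=1159 A_ack=200 B_seq=389 B_ack=1159
After event 3: A_seq=1159 A_ack=200 B_seq=524 B_ack=1159
After event 4: A_seq=1159 A_ack=200 B_seq=615 B_ack=1159
After event 5: A_seq=1170 A_ack=200 B_seq=615 B_ack=1170
After event 6: A_seq=1170 A_ack=615 B_seq=615 B_ack=1170
After event 7: A_seq=1264 A_ack=615 B_seq=615 B_ack=1264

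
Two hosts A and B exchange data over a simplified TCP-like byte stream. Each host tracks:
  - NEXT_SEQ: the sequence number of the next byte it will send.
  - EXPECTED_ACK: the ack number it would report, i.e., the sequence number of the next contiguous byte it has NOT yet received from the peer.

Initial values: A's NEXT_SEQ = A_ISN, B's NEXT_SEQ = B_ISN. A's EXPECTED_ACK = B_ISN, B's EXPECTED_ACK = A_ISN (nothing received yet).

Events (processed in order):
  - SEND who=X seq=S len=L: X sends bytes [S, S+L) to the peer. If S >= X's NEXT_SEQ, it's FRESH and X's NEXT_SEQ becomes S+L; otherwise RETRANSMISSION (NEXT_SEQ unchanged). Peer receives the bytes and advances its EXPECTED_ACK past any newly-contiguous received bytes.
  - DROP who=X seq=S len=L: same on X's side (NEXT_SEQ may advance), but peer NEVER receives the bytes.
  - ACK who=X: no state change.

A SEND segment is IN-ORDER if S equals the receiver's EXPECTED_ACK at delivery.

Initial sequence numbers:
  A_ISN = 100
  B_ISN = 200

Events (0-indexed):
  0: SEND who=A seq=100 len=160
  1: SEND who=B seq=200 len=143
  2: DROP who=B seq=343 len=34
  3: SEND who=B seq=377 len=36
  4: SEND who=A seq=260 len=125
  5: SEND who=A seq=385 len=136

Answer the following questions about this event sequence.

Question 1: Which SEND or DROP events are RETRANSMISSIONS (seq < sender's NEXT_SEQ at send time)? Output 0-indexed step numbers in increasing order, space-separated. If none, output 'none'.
Answer: none

Derivation:
Step 0: SEND seq=100 -> fresh
Step 1: SEND seq=200 -> fresh
Step 2: DROP seq=343 -> fresh
Step 3: SEND seq=377 -> fresh
Step 4: SEND seq=260 -> fresh
Step 5: SEND seq=385 -> fresh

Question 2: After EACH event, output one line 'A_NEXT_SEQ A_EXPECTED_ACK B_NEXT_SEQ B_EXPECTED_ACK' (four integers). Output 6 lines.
260 200 200 260
260 343 343 260
260 343 377 260
260 343 413 260
385 343 413 385
521 343 413 521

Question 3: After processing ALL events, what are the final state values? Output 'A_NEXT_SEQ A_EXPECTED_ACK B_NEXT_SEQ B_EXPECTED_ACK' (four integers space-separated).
After event 0: A_seq=260 A_ack=200 B_seq=200 B_ack=260
After event 1: A_seq=260 A_ack=343 B_seq=343 B_ack=260
After event 2: A_seq=260 A_ack=343 B_seq=377 B_ack=260
After event 3: A_seq=260 A_ack=343 B_seq=413 B_ack=260
After event 4: A_seq=385 A_ack=343 B_seq=413 B_ack=385
After event 5: A_seq=521 A_ack=343 B_seq=413 B_ack=521

Answer: 521 343 413 521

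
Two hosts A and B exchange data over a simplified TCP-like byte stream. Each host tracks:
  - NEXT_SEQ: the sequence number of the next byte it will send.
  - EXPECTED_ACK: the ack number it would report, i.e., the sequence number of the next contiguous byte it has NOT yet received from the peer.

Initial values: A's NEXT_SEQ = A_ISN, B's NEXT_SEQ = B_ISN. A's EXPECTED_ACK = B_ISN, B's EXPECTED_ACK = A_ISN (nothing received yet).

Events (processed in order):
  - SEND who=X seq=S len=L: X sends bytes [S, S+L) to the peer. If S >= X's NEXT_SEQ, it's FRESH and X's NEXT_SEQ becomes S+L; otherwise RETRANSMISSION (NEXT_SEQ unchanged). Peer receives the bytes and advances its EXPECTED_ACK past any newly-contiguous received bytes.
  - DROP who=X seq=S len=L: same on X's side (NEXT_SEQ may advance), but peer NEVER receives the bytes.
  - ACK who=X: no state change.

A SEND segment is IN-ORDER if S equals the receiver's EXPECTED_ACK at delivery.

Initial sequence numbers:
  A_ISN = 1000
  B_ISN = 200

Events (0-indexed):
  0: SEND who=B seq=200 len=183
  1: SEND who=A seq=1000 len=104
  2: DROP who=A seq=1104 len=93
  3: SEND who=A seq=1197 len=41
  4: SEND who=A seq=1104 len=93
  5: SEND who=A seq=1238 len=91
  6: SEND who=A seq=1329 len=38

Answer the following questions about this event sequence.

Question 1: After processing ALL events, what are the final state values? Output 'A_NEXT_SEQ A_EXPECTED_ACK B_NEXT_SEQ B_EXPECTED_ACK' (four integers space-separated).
After event 0: A_seq=1000 A_ack=383 B_seq=383 B_ack=1000
After event 1: A_seq=1104 A_ack=383 B_seq=383 B_ack=1104
After event 2: A_seq=1197 A_ack=383 B_seq=383 B_ack=1104
After event 3: A_seq=1238 A_ack=383 B_seq=383 B_ack=1104
After event 4: A_seq=1238 A_ack=383 B_seq=383 B_ack=1238
After event 5: A_seq=1329 A_ack=383 B_seq=383 B_ack=1329
After event 6: A_seq=1367 A_ack=383 B_seq=383 B_ack=1367

Answer: 1367 383 383 1367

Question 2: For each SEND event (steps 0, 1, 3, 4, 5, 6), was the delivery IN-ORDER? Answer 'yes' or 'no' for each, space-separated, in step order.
Answer: yes yes no yes yes yes

Derivation:
Step 0: SEND seq=200 -> in-order
Step 1: SEND seq=1000 -> in-order
Step 3: SEND seq=1197 -> out-of-order
Step 4: SEND seq=1104 -> in-order
Step 5: SEND seq=1238 -> in-order
Step 6: SEND seq=1329 -> in-order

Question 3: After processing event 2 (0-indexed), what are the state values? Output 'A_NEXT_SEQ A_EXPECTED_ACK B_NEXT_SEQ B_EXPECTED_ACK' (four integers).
After event 0: A_seq=1000 A_ack=383 B_seq=383 B_ack=1000
After event 1: A_seq=1104 A_ack=383 B_seq=383 B_ack=1104
After event 2: A_seq=1197 A_ack=383 B_seq=383 B_ack=1104

1197 383 383 1104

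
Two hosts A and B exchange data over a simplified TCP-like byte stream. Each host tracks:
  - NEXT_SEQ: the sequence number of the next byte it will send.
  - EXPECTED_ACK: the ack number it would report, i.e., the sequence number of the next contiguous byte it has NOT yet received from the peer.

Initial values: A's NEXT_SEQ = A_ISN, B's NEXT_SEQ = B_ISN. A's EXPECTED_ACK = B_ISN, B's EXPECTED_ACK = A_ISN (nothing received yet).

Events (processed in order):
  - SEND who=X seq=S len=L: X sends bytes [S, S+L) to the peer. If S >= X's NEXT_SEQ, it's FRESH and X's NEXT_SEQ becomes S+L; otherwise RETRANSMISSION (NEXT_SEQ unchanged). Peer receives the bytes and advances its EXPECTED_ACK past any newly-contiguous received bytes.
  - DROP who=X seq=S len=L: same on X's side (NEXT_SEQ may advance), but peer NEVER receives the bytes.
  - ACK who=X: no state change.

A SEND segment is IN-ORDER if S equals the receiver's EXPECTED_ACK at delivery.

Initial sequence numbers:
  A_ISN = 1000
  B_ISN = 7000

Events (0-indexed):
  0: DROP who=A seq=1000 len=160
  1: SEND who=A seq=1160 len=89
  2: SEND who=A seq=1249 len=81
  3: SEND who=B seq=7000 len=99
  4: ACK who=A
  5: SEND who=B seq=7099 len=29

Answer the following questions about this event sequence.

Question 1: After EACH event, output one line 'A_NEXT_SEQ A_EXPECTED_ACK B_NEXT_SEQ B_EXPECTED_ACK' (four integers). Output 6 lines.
1160 7000 7000 1000
1249 7000 7000 1000
1330 7000 7000 1000
1330 7099 7099 1000
1330 7099 7099 1000
1330 7128 7128 1000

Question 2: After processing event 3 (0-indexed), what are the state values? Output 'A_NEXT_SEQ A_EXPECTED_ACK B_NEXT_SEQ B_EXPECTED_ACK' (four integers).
After event 0: A_seq=1160 A_ack=7000 B_seq=7000 B_ack=1000
After event 1: A_seq=1249 A_ack=7000 B_seq=7000 B_ack=1000
After event 2: A_seq=1330 A_ack=7000 B_seq=7000 B_ack=1000
After event 3: A_seq=1330 A_ack=7099 B_seq=7099 B_ack=1000

1330 7099 7099 1000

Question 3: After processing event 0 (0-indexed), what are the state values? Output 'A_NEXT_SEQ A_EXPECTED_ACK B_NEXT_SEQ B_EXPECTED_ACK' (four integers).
After event 0: A_seq=1160 A_ack=7000 B_seq=7000 B_ack=1000

1160 7000 7000 1000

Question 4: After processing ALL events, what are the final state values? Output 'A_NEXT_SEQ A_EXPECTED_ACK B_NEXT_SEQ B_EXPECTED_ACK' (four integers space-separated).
After event 0: A_seq=1160 A_ack=7000 B_seq=7000 B_ack=1000
After event 1: A_seq=1249 A_ack=7000 B_seq=7000 B_ack=1000
After event 2: A_seq=1330 A_ack=7000 B_seq=7000 B_ack=1000
After event 3: A_seq=1330 A_ack=7099 B_seq=7099 B_ack=1000
After event 4: A_seq=1330 A_ack=7099 B_seq=7099 B_ack=1000
After event 5: A_seq=1330 A_ack=7128 B_seq=7128 B_ack=1000

Answer: 1330 7128 7128 1000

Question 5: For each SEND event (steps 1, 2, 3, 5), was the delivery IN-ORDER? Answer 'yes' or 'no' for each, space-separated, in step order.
Step 1: SEND seq=1160 -> out-of-order
Step 2: SEND seq=1249 -> out-of-order
Step 3: SEND seq=7000 -> in-order
Step 5: SEND seq=7099 -> in-order

Answer: no no yes yes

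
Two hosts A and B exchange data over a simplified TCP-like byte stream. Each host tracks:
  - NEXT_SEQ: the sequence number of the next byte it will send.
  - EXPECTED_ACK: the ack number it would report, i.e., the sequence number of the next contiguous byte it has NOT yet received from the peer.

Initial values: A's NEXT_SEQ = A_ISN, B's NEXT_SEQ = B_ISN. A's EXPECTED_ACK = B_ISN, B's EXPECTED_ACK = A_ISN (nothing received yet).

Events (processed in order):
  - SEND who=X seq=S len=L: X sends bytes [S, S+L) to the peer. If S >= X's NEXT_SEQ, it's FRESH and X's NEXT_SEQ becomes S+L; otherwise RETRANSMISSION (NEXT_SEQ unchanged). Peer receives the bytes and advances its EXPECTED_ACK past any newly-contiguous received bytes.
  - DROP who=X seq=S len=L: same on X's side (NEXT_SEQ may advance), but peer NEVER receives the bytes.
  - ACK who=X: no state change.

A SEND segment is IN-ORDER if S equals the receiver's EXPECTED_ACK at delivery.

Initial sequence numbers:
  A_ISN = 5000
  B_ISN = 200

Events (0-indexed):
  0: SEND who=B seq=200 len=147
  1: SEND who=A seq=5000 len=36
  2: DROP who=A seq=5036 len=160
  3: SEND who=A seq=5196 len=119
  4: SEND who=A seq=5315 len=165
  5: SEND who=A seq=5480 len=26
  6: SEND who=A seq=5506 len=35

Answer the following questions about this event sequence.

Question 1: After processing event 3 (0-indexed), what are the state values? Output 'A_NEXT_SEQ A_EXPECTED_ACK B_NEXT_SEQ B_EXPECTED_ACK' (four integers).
After event 0: A_seq=5000 A_ack=347 B_seq=347 B_ack=5000
After event 1: A_seq=5036 A_ack=347 B_seq=347 B_ack=5036
After event 2: A_seq=5196 A_ack=347 B_seq=347 B_ack=5036
After event 3: A_seq=5315 A_ack=347 B_seq=347 B_ack=5036

5315 347 347 5036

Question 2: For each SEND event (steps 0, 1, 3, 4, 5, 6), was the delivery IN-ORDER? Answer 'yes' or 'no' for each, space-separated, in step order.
Answer: yes yes no no no no

Derivation:
Step 0: SEND seq=200 -> in-order
Step 1: SEND seq=5000 -> in-order
Step 3: SEND seq=5196 -> out-of-order
Step 4: SEND seq=5315 -> out-of-order
Step 5: SEND seq=5480 -> out-of-order
Step 6: SEND seq=5506 -> out-of-order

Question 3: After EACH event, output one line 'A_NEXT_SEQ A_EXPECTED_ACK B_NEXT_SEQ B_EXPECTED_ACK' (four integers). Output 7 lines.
5000 347 347 5000
5036 347 347 5036
5196 347 347 5036
5315 347 347 5036
5480 347 347 5036
5506 347 347 5036
5541 347 347 5036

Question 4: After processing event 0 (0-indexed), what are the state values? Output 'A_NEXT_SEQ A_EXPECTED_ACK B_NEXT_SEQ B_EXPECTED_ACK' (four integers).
After event 0: A_seq=5000 A_ack=347 B_seq=347 B_ack=5000

5000 347 347 5000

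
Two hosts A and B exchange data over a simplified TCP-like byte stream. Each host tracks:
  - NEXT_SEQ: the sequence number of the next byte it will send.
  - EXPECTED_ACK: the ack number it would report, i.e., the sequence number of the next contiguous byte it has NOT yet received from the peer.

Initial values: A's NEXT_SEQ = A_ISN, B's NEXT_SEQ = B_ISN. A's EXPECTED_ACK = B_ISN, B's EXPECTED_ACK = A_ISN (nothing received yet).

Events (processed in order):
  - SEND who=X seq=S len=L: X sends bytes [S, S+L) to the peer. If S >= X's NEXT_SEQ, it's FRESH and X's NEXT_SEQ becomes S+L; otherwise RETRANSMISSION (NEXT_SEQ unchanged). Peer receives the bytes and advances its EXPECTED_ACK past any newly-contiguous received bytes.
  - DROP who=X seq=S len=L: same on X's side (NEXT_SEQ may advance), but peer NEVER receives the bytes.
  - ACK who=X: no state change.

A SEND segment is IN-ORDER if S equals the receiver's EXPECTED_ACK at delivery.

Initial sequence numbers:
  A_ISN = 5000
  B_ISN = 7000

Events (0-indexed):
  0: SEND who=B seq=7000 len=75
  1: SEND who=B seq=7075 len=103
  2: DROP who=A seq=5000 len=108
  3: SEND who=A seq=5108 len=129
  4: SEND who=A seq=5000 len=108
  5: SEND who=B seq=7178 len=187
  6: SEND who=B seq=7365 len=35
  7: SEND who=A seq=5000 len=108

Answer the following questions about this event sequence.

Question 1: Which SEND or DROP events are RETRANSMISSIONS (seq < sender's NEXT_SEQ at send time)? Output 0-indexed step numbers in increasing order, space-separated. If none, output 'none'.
Step 0: SEND seq=7000 -> fresh
Step 1: SEND seq=7075 -> fresh
Step 2: DROP seq=5000 -> fresh
Step 3: SEND seq=5108 -> fresh
Step 4: SEND seq=5000 -> retransmit
Step 5: SEND seq=7178 -> fresh
Step 6: SEND seq=7365 -> fresh
Step 7: SEND seq=5000 -> retransmit

Answer: 4 7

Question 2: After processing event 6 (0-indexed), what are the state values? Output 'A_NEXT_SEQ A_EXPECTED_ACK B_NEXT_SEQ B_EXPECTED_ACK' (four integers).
After event 0: A_seq=5000 A_ack=7075 B_seq=7075 B_ack=5000
After event 1: A_seq=5000 A_ack=7178 B_seq=7178 B_ack=5000
After event 2: A_seq=5108 A_ack=7178 B_seq=7178 B_ack=5000
After event 3: A_seq=5237 A_ack=7178 B_seq=7178 B_ack=5000
After event 4: A_seq=5237 A_ack=7178 B_seq=7178 B_ack=5237
After event 5: A_seq=5237 A_ack=7365 B_seq=7365 B_ack=5237
After event 6: A_seq=5237 A_ack=7400 B_seq=7400 B_ack=5237

5237 7400 7400 5237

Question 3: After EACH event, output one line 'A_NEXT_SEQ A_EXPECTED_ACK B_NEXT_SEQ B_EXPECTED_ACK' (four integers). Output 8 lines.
5000 7075 7075 5000
5000 7178 7178 5000
5108 7178 7178 5000
5237 7178 7178 5000
5237 7178 7178 5237
5237 7365 7365 5237
5237 7400 7400 5237
5237 7400 7400 5237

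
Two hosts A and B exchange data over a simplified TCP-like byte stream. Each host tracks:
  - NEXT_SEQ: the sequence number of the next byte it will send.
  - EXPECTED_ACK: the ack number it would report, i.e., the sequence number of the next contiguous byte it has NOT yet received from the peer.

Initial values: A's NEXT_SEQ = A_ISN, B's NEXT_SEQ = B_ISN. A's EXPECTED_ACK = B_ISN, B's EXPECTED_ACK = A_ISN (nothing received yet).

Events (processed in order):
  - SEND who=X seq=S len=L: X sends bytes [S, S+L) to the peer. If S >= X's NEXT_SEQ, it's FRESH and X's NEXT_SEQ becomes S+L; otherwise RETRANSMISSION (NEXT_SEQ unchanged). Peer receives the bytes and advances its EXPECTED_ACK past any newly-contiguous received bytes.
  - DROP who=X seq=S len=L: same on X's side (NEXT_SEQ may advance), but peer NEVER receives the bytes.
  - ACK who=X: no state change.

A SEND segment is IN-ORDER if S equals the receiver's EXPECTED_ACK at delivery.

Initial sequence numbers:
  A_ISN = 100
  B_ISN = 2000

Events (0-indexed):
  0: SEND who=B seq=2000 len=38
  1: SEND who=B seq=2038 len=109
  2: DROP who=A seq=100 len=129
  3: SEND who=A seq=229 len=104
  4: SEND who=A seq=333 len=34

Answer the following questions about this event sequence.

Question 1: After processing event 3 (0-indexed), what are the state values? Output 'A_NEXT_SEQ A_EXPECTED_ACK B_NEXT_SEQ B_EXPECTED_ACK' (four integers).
After event 0: A_seq=100 A_ack=2038 B_seq=2038 B_ack=100
After event 1: A_seq=100 A_ack=2147 B_seq=2147 B_ack=100
After event 2: A_seq=229 A_ack=2147 B_seq=2147 B_ack=100
After event 3: A_seq=333 A_ack=2147 B_seq=2147 B_ack=100

333 2147 2147 100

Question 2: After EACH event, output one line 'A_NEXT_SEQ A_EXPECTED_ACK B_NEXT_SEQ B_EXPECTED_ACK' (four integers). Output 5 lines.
100 2038 2038 100
100 2147 2147 100
229 2147 2147 100
333 2147 2147 100
367 2147 2147 100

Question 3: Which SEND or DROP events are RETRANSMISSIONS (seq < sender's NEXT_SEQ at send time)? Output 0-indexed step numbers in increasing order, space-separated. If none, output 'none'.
Step 0: SEND seq=2000 -> fresh
Step 1: SEND seq=2038 -> fresh
Step 2: DROP seq=100 -> fresh
Step 3: SEND seq=229 -> fresh
Step 4: SEND seq=333 -> fresh

Answer: none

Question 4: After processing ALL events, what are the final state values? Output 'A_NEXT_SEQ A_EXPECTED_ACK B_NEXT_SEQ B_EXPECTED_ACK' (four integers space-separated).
After event 0: A_seq=100 A_ack=2038 B_seq=2038 B_ack=100
After event 1: A_seq=100 A_ack=2147 B_seq=2147 B_ack=100
After event 2: A_seq=229 A_ack=2147 B_seq=2147 B_ack=100
After event 3: A_seq=333 A_ack=2147 B_seq=2147 B_ack=100
After event 4: A_seq=367 A_ack=2147 B_seq=2147 B_ack=100

Answer: 367 2147 2147 100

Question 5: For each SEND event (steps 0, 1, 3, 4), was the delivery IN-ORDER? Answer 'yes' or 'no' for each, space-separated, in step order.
Answer: yes yes no no

Derivation:
Step 0: SEND seq=2000 -> in-order
Step 1: SEND seq=2038 -> in-order
Step 3: SEND seq=229 -> out-of-order
Step 4: SEND seq=333 -> out-of-order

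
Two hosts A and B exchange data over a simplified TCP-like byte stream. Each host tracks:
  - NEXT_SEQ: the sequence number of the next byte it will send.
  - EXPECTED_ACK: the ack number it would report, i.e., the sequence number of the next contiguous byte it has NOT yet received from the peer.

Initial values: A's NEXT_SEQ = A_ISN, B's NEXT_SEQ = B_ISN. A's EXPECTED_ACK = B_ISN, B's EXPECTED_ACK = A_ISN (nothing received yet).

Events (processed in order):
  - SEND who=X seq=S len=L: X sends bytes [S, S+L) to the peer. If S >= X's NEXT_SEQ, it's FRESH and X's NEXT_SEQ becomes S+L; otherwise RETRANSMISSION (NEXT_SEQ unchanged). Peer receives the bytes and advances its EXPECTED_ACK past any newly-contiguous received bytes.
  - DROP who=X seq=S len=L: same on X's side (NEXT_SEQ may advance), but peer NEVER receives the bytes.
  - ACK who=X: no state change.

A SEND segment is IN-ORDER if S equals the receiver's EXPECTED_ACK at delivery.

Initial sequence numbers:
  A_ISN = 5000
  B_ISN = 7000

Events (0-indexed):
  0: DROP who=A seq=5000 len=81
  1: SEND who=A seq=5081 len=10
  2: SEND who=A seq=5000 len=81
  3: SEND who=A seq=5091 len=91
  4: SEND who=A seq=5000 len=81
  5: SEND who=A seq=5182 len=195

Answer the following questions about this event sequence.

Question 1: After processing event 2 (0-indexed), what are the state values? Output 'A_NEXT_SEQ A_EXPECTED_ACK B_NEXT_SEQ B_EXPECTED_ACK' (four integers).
After event 0: A_seq=5081 A_ack=7000 B_seq=7000 B_ack=5000
After event 1: A_seq=5091 A_ack=7000 B_seq=7000 B_ack=5000
After event 2: A_seq=5091 A_ack=7000 B_seq=7000 B_ack=5091

5091 7000 7000 5091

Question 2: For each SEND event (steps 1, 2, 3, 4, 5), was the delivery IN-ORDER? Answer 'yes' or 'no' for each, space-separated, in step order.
Step 1: SEND seq=5081 -> out-of-order
Step 2: SEND seq=5000 -> in-order
Step 3: SEND seq=5091 -> in-order
Step 4: SEND seq=5000 -> out-of-order
Step 5: SEND seq=5182 -> in-order

Answer: no yes yes no yes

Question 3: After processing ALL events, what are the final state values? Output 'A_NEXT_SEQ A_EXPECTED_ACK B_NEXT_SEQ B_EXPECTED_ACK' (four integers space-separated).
After event 0: A_seq=5081 A_ack=7000 B_seq=7000 B_ack=5000
After event 1: A_seq=5091 A_ack=7000 B_seq=7000 B_ack=5000
After event 2: A_seq=5091 A_ack=7000 B_seq=7000 B_ack=5091
After event 3: A_seq=5182 A_ack=7000 B_seq=7000 B_ack=5182
After event 4: A_seq=5182 A_ack=7000 B_seq=7000 B_ack=5182
After event 5: A_seq=5377 A_ack=7000 B_seq=7000 B_ack=5377

Answer: 5377 7000 7000 5377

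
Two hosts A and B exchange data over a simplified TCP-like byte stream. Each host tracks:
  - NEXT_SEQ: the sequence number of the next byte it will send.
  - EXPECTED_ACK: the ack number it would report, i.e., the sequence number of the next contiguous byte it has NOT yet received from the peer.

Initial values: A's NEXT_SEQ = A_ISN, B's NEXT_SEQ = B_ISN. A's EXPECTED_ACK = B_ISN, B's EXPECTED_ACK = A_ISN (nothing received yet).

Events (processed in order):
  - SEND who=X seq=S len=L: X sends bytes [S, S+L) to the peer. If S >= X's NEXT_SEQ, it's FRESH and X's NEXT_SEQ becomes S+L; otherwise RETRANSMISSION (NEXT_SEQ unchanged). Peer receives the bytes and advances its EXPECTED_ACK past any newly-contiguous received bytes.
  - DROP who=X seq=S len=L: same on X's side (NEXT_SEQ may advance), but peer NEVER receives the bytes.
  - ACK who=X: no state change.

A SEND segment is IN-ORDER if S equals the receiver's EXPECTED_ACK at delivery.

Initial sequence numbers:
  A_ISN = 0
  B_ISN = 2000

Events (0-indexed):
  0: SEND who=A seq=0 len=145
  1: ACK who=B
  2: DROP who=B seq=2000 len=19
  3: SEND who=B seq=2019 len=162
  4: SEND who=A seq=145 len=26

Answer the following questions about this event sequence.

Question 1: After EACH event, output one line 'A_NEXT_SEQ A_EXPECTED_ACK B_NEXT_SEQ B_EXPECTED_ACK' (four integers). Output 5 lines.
145 2000 2000 145
145 2000 2000 145
145 2000 2019 145
145 2000 2181 145
171 2000 2181 171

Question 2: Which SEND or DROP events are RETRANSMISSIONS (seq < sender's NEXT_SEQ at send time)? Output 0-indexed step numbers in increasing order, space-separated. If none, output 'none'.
Step 0: SEND seq=0 -> fresh
Step 2: DROP seq=2000 -> fresh
Step 3: SEND seq=2019 -> fresh
Step 4: SEND seq=145 -> fresh

Answer: none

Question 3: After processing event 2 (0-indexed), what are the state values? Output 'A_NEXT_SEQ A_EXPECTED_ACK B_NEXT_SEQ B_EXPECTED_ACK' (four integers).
After event 0: A_seq=145 A_ack=2000 B_seq=2000 B_ack=145
After event 1: A_seq=145 A_ack=2000 B_seq=2000 B_ack=145
After event 2: A_seq=145 A_ack=2000 B_seq=2019 B_ack=145

145 2000 2019 145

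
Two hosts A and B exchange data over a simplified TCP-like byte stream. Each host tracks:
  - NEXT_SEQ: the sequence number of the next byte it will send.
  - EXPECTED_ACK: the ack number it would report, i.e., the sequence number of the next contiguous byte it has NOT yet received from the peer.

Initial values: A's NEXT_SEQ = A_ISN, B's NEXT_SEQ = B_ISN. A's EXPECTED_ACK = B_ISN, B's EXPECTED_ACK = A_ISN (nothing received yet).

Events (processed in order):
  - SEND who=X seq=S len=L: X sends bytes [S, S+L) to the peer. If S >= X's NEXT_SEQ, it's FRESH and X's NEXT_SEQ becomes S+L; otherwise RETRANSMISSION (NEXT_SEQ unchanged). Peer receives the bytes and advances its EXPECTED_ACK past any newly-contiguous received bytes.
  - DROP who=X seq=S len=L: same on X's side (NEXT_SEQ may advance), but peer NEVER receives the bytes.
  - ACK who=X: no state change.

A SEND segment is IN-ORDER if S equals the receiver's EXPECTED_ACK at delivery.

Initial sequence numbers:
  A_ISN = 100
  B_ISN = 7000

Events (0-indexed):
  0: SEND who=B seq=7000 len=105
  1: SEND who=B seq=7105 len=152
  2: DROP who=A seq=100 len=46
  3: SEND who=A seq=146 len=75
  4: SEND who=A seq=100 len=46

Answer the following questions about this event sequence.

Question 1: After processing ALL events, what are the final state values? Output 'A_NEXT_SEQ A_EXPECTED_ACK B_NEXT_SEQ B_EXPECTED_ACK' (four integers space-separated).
After event 0: A_seq=100 A_ack=7105 B_seq=7105 B_ack=100
After event 1: A_seq=100 A_ack=7257 B_seq=7257 B_ack=100
After event 2: A_seq=146 A_ack=7257 B_seq=7257 B_ack=100
After event 3: A_seq=221 A_ack=7257 B_seq=7257 B_ack=100
After event 4: A_seq=221 A_ack=7257 B_seq=7257 B_ack=221

Answer: 221 7257 7257 221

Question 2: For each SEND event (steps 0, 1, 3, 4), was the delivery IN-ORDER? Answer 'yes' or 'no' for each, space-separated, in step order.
Answer: yes yes no yes

Derivation:
Step 0: SEND seq=7000 -> in-order
Step 1: SEND seq=7105 -> in-order
Step 3: SEND seq=146 -> out-of-order
Step 4: SEND seq=100 -> in-order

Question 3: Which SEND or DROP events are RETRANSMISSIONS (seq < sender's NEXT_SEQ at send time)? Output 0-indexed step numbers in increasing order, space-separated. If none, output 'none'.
Step 0: SEND seq=7000 -> fresh
Step 1: SEND seq=7105 -> fresh
Step 2: DROP seq=100 -> fresh
Step 3: SEND seq=146 -> fresh
Step 4: SEND seq=100 -> retransmit

Answer: 4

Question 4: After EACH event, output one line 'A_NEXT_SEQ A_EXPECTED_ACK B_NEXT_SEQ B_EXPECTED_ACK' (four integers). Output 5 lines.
100 7105 7105 100
100 7257 7257 100
146 7257 7257 100
221 7257 7257 100
221 7257 7257 221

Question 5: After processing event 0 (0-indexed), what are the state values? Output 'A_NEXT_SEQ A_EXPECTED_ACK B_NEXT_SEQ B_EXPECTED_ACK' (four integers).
After event 0: A_seq=100 A_ack=7105 B_seq=7105 B_ack=100

100 7105 7105 100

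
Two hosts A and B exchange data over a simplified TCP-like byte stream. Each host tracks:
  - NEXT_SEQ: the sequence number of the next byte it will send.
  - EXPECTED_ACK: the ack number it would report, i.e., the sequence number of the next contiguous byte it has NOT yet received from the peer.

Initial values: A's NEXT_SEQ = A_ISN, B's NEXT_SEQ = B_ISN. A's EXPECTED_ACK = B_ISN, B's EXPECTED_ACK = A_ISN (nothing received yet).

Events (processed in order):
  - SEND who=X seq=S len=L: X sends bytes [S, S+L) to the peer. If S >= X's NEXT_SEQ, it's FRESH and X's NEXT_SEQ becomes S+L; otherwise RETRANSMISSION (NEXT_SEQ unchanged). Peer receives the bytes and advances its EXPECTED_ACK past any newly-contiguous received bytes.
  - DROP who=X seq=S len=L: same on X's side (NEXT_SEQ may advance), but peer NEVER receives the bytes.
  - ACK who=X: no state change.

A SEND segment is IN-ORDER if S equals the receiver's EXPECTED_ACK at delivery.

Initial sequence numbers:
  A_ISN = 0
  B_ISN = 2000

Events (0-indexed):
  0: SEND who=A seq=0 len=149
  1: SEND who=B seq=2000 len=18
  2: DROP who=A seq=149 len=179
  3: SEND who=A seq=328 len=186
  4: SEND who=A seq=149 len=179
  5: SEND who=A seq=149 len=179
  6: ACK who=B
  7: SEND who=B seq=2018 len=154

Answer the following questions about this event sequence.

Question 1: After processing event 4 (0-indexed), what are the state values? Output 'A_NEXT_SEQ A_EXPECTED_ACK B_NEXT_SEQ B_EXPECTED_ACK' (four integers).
After event 0: A_seq=149 A_ack=2000 B_seq=2000 B_ack=149
After event 1: A_seq=149 A_ack=2018 B_seq=2018 B_ack=149
After event 2: A_seq=328 A_ack=2018 B_seq=2018 B_ack=149
After event 3: A_seq=514 A_ack=2018 B_seq=2018 B_ack=149
After event 4: A_seq=514 A_ack=2018 B_seq=2018 B_ack=514

514 2018 2018 514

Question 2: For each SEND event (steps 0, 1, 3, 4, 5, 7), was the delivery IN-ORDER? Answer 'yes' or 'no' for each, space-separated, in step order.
Step 0: SEND seq=0 -> in-order
Step 1: SEND seq=2000 -> in-order
Step 3: SEND seq=328 -> out-of-order
Step 4: SEND seq=149 -> in-order
Step 5: SEND seq=149 -> out-of-order
Step 7: SEND seq=2018 -> in-order

Answer: yes yes no yes no yes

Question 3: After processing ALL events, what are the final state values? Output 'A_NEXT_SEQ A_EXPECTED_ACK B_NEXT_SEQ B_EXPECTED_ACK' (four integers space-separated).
After event 0: A_seq=149 A_ack=2000 B_seq=2000 B_ack=149
After event 1: A_seq=149 A_ack=2018 B_seq=2018 B_ack=149
After event 2: A_seq=328 A_ack=2018 B_seq=2018 B_ack=149
After event 3: A_seq=514 A_ack=2018 B_seq=2018 B_ack=149
After event 4: A_seq=514 A_ack=2018 B_seq=2018 B_ack=514
After event 5: A_seq=514 A_ack=2018 B_seq=2018 B_ack=514
After event 6: A_seq=514 A_ack=2018 B_seq=2018 B_ack=514
After event 7: A_seq=514 A_ack=2172 B_seq=2172 B_ack=514

Answer: 514 2172 2172 514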